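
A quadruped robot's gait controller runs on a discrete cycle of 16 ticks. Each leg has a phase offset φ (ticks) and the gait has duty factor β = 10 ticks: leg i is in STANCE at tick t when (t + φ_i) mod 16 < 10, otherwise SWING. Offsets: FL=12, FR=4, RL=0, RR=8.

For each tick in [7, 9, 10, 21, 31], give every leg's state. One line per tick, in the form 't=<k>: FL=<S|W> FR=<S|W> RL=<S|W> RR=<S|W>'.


t=7: FL=S FR=W RL=S RR=W
t=9: FL=S FR=W RL=S RR=S
t=10: FL=S FR=W RL=W RR=S
t=21: FL=S FR=S RL=S RR=W
t=31: FL=W FR=S RL=W RR=S

t=7: phase=(3,11,7,15) vs β=10 → FL=S FR=W RL=S RR=W
t=9: phase=(5,13,9,1) vs β=10 → FL=S FR=W RL=S RR=S
t=10: phase=(6,14,10,2) vs β=10 → FL=S FR=W RL=W RR=S
t=21: phase=(1,9,5,13) vs β=10 → FL=S FR=S RL=S RR=W
t=31: phase=(11,3,15,7) vs β=10 → FL=W FR=S RL=W RR=S


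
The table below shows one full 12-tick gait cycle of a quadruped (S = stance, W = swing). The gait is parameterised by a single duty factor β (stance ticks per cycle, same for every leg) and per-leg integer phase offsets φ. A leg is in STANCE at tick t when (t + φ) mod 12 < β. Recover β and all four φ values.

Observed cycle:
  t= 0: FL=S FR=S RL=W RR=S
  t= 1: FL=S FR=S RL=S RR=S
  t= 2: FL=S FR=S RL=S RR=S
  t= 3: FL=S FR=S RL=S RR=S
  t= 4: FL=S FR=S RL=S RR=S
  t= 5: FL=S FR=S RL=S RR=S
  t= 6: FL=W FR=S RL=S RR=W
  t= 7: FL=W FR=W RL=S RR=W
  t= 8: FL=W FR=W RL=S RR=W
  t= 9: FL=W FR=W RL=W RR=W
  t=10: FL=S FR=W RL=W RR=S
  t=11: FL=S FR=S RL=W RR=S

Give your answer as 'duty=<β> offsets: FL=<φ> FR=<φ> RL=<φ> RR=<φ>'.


duty=8 offsets: FL=2 FR=1 RL=11 RR=2

duty β = stance ticks per leg = 8
FL: stance ticks = 8; W→S at t=10 → φ=2
FR: stance ticks = 8; W→S at t=11 → φ=1
RL: stance ticks = 8; W→S at t=1 → φ=11
RR: stance ticks = 8; W→S at t=10 → φ=2


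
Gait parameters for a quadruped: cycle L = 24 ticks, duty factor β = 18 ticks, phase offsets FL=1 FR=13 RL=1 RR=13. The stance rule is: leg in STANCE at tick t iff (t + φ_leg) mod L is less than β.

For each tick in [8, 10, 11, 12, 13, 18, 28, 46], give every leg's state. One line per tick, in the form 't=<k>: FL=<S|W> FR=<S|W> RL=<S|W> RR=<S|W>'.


t=8: phase=(9,21,9,21) vs β=18 → FL=S FR=W RL=S RR=W
t=10: phase=(11,23,11,23) vs β=18 → FL=S FR=W RL=S RR=W
t=11: phase=(12,0,12,0) vs β=18 → FL=S FR=S RL=S RR=S
t=12: phase=(13,1,13,1) vs β=18 → FL=S FR=S RL=S RR=S
t=13: phase=(14,2,14,2) vs β=18 → FL=S FR=S RL=S RR=S
t=18: phase=(19,7,19,7) vs β=18 → FL=W FR=S RL=W RR=S
t=28: phase=(5,17,5,17) vs β=18 → FL=S FR=S RL=S RR=S
t=46: phase=(23,11,23,11) vs β=18 → FL=W FR=S RL=W RR=S

t=8: FL=S FR=W RL=S RR=W
t=10: FL=S FR=W RL=S RR=W
t=11: FL=S FR=S RL=S RR=S
t=12: FL=S FR=S RL=S RR=S
t=13: FL=S FR=S RL=S RR=S
t=18: FL=W FR=S RL=W RR=S
t=28: FL=S FR=S RL=S RR=S
t=46: FL=W FR=S RL=W RR=S


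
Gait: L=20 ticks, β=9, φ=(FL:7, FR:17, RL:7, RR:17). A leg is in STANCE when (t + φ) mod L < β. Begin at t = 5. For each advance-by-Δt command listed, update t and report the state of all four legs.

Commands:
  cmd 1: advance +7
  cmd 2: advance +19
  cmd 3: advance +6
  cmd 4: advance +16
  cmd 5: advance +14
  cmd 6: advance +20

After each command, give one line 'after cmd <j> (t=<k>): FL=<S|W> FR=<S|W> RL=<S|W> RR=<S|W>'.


after cmd 1 (t=12): FL=W FR=W RL=W RR=W
after cmd 2 (t=31): FL=W FR=S RL=W RR=S
after cmd 3 (t=37): FL=S FR=W RL=S RR=W
after cmd 4 (t=53): FL=S FR=W RL=S RR=W
after cmd 5 (t=67): FL=W FR=S RL=W RR=S
after cmd 6 (t=87): FL=W FR=S RL=W RR=S

start t=5: FL=W FR=S RL=W RR=S
cmd 1: advance +7 → t=12, phase=(19,9,19,9) → FL=W FR=W RL=W RR=W
cmd 2: advance +19 → t=31, phase=(18,8,18,8) → FL=W FR=S RL=W RR=S
cmd 3: advance +6 → t=37, phase=(4,14,4,14) → FL=S FR=W RL=S RR=W
cmd 4: advance +16 → t=53, phase=(0,10,0,10) → FL=S FR=W RL=S RR=W
cmd 5: advance +14 → t=67, phase=(14,4,14,4) → FL=W FR=S RL=W RR=S
cmd 6: advance +20 → t=87, phase=(14,4,14,4) → FL=W FR=S RL=W RR=S


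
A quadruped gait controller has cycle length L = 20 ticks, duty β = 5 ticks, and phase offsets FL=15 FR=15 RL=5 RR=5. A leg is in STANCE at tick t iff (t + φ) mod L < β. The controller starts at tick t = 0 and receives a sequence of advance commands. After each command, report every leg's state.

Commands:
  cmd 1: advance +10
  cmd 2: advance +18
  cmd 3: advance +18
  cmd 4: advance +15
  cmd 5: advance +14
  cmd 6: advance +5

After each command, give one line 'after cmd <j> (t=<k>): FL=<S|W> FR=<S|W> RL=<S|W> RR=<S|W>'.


after cmd 1 (t=10): FL=W FR=W RL=W RR=W
after cmd 2 (t=28): FL=S FR=S RL=W RR=W
after cmd 3 (t=46): FL=S FR=S RL=W RR=W
after cmd 4 (t=61): FL=W FR=W RL=W RR=W
after cmd 5 (t=75): FL=W FR=W RL=S RR=S
after cmd 6 (t=80): FL=W FR=W RL=W RR=W

start t=0: FL=W FR=W RL=W RR=W
cmd 1: advance +10 → t=10, phase=(5,5,15,15) → FL=W FR=W RL=W RR=W
cmd 2: advance +18 → t=28, phase=(3,3,13,13) → FL=S FR=S RL=W RR=W
cmd 3: advance +18 → t=46, phase=(1,1,11,11) → FL=S FR=S RL=W RR=W
cmd 4: advance +15 → t=61, phase=(16,16,6,6) → FL=W FR=W RL=W RR=W
cmd 5: advance +14 → t=75, phase=(10,10,0,0) → FL=W FR=W RL=S RR=S
cmd 6: advance +5 → t=80, phase=(15,15,5,5) → FL=W FR=W RL=W RR=W


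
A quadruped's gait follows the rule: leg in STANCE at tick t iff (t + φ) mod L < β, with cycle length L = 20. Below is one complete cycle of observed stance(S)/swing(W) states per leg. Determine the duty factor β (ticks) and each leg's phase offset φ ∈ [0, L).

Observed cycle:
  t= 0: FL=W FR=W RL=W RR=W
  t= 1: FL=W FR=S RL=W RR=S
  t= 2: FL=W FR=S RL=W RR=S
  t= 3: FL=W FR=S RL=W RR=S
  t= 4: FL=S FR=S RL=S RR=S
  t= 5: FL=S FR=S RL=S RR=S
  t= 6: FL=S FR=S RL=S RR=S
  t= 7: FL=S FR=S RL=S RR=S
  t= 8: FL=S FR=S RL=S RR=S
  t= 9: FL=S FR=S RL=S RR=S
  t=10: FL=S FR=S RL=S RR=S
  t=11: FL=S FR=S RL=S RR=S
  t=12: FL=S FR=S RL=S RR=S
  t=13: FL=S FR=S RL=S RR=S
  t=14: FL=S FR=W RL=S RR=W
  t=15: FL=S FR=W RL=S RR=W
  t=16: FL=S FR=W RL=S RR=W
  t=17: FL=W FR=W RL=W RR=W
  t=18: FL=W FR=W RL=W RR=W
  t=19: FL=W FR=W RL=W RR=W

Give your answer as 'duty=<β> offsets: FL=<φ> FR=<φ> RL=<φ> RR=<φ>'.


duty β = stance ticks per leg = 13
FL: stance ticks = 13; W→S at t=4 → φ=16
FR: stance ticks = 13; W→S at t=1 → φ=19
RL: stance ticks = 13; W→S at t=4 → φ=16
RR: stance ticks = 13; W→S at t=1 → φ=19

duty=13 offsets: FL=16 FR=19 RL=16 RR=19


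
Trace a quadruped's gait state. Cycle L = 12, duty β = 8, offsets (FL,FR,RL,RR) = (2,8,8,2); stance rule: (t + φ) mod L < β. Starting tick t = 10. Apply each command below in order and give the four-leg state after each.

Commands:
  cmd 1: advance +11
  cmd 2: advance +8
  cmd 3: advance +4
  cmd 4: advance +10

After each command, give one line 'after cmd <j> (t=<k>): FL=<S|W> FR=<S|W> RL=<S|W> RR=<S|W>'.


after cmd 1 (t=21): FL=W FR=S RL=S RR=W
after cmd 2 (t=29): FL=S FR=S RL=S RR=S
after cmd 3 (t=33): FL=W FR=S RL=S RR=W
after cmd 4 (t=43): FL=W FR=S RL=S RR=W

start t=10: FL=S FR=S RL=S RR=S
cmd 1: advance +11 → t=21, phase=(11,5,5,11) → FL=W FR=S RL=S RR=W
cmd 2: advance +8 → t=29, phase=(7,1,1,7) → FL=S FR=S RL=S RR=S
cmd 3: advance +4 → t=33, phase=(11,5,5,11) → FL=W FR=S RL=S RR=W
cmd 4: advance +10 → t=43, phase=(9,3,3,9) → FL=W FR=S RL=S RR=W


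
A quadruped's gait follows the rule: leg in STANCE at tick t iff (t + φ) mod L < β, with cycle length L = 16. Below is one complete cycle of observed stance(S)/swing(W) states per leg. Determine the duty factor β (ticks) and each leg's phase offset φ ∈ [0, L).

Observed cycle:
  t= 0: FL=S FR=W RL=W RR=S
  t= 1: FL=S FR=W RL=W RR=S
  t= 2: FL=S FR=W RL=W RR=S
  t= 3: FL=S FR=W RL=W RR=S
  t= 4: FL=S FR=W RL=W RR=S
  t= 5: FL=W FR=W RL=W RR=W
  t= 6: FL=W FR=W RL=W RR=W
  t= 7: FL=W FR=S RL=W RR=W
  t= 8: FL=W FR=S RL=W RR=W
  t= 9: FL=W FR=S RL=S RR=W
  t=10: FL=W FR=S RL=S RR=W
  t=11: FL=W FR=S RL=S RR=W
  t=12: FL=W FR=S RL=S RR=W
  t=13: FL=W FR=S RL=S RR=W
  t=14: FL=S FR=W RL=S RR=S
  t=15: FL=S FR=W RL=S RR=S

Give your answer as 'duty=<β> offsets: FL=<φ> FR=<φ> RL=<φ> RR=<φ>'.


duty=7 offsets: FL=2 FR=9 RL=7 RR=2

duty β = stance ticks per leg = 7
FL: stance ticks = 7; W→S at t=14 → φ=2
FR: stance ticks = 7; W→S at t=7 → φ=9
RL: stance ticks = 7; W→S at t=9 → φ=7
RR: stance ticks = 7; W→S at t=14 → φ=2


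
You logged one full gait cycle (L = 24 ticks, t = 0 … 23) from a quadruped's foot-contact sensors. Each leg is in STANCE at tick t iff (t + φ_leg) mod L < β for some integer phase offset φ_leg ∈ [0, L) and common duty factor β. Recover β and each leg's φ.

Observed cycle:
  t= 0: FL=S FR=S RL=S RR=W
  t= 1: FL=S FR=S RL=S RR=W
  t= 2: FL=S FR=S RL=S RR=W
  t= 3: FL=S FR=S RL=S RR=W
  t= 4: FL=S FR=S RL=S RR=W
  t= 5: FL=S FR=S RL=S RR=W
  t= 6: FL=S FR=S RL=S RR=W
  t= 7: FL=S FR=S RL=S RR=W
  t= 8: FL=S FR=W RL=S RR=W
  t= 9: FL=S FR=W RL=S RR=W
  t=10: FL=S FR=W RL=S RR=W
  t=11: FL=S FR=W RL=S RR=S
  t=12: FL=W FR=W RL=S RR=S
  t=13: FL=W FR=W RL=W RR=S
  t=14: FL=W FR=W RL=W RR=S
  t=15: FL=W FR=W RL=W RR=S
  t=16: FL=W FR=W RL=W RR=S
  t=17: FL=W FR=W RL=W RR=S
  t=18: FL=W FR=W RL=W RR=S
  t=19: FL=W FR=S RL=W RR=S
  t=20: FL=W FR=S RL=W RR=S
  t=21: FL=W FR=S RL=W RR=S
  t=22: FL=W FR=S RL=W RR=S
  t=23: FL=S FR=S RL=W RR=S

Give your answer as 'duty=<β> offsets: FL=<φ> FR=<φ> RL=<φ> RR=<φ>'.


duty=13 offsets: FL=1 FR=5 RL=0 RR=13

duty β = stance ticks per leg = 13
FL: stance ticks = 13; W→S at t=23 → φ=1
FR: stance ticks = 13; W→S at t=19 → φ=5
RL: stance ticks = 13; W→S at t=0 → φ=0
RR: stance ticks = 13; W→S at t=11 → φ=13


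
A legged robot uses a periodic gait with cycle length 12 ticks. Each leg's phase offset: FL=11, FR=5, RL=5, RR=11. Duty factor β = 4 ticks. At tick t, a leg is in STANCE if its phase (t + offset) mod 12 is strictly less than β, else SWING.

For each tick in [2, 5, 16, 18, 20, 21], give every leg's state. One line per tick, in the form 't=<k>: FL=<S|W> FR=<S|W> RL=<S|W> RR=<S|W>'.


t=2: FL=S FR=W RL=W RR=S
t=5: FL=W FR=W RL=W RR=W
t=16: FL=S FR=W RL=W RR=S
t=18: FL=W FR=W RL=W RR=W
t=20: FL=W FR=S RL=S RR=W
t=21: FL=W FR=S RL=S RR=W

t=2: phase=(1,7,7,1) vs β=4 → FL=S FR=W RL=W RR=S
t=5: phase=(4,10,10,4) vs β=4 → FL=W FR=W RL=W RR=W
t=16: phase=(3,9,9,3) vs β=4 → FL=S FR=W RL=W RR=S
t=18: phase=(5,11,11,5) vs β=4 → FL=W FR=W RL=W RR=W
t=20: phase=(7,1,1,7) vs β=4 → FL=W FR=S RL=S RR=W
t=21: phase=(8,2,2,8) vs β=4 → FL=W FR=S RL=S RR=W


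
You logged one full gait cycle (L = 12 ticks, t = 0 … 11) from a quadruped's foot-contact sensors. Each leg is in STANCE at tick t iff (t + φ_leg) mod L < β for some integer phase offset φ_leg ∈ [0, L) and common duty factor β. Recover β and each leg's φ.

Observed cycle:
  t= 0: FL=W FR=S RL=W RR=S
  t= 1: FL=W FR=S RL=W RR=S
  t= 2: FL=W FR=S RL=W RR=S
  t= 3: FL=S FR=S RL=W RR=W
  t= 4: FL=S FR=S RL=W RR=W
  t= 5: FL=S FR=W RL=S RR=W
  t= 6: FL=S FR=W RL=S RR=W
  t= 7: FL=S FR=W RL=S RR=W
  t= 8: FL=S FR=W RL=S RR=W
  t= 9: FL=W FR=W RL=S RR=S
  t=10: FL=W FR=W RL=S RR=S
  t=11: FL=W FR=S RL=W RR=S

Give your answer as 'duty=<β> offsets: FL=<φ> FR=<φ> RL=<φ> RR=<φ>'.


duty=6 offsets: FL=9 FR=1 RL=7 RR=3

duty β = stance ticks per leg = 6
FL: stance ticks = 6; W→S at t=3 → φ=9
FR: stance ticks = 6; W→S at t=11 → φ=1
RL: stance ticks = 6; W→S at t=5 → φ=7
RR: stance ticks = 6; W→S at t=9 → φ=3


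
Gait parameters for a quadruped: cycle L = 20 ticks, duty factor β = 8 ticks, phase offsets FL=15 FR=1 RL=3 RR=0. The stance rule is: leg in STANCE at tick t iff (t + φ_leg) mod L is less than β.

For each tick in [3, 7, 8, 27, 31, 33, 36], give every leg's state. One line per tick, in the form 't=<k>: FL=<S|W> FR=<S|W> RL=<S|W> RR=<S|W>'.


t=3: FL=W FR=S RL=S RR=S
t=7: FL=S FR=W RL=W RR=S
t=8: FL=S FR=W RL=W RR=W
t=27: FL=S FR=W RL=W RR=S
t=31: FL=S FR=W RL=W RR=W
t=33: FL=W FR=W RL=W RR=W
t=36: FL=W FR=W RL=W RR=W

t=3: phase=(18,4,6,3) vs β=8 → FL=W FR=S RL=S RR=S
t=7: phase=(2,8,10,7) vs β=8 → FL=S FR=W RL=W RR=S
t=8: phase=(3,9,11,8) vs β=8 → FL=S FR=W RL=W RR=W
t=27: phase=(2,8,10,7) vs β=8 → FL=S FR=W RL=W RR=S
t=31: phase=(6,12,14,11) vs β=8 → FL=S FR=W RL=W RR=W
t=33: phase=(8,14,16,13) vs β=8 → FL=W FR=W RL=W RR=W
t=36: phase=(11,17,19,16) vs β=8 → FL=W FR=W RL=W RR=W


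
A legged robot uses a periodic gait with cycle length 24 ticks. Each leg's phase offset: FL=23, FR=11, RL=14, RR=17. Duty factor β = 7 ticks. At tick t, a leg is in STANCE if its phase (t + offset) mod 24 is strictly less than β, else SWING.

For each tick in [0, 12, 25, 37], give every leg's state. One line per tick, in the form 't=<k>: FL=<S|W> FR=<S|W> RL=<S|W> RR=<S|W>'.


t=0: FL=W FR=W RL=W RR=W
t=12: FL=W FR=W RL=S RR=S
t=25: FL=S FR=W RL=W RR=W
t=37: FL=W FR=S RL=S RR=S

t=0: phase=(23,11,14,17) vs β=7 → FL=W FR=W RL=W RR=W
t=12: phase=(11,23,2,5) vs β=7 → FL=W FR=W RL=S RR=S
t=25: phase=(0,12,15,18) vs β=7 → FL=S FR=W RL=W RR=W
t=37: phase=(12,0,3,6) vs β=7 → FL=W FR=S RL=S RR=S


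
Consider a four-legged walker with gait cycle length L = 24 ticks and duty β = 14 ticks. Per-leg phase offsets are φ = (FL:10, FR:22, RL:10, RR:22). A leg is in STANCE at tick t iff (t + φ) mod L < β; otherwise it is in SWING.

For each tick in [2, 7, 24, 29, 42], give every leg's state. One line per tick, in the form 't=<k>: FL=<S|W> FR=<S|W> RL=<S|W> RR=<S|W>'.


t=2: phase=(12,0,12,0) vs β=14 → FL=S FR=S RL=S RR=S
t=7: phase=(17,5,17,5) vs β=14 → FL=W FR=S RL=W RR=S
t=24: phase=(10,22,10,22) vs β=14 → FL=S FR=W RL=S RR=W
t=29: phase=(15,3,15,3) vs β=14 → FL=W FR=S RL=W RR=S
t=42: phase=(4,16,4,16) vs β=14 → FL=S FR=W RL=S RR=W

t=2: FL=S FR=S RL=S RR=S
t=7: FL=W FR=S RL=W RR=S
t=24: FL=S FR=W RL=S RR=W
t=29: FL=W FR=S RL=W RR=S
t=42: FL=S FR=W RL=S RR=W


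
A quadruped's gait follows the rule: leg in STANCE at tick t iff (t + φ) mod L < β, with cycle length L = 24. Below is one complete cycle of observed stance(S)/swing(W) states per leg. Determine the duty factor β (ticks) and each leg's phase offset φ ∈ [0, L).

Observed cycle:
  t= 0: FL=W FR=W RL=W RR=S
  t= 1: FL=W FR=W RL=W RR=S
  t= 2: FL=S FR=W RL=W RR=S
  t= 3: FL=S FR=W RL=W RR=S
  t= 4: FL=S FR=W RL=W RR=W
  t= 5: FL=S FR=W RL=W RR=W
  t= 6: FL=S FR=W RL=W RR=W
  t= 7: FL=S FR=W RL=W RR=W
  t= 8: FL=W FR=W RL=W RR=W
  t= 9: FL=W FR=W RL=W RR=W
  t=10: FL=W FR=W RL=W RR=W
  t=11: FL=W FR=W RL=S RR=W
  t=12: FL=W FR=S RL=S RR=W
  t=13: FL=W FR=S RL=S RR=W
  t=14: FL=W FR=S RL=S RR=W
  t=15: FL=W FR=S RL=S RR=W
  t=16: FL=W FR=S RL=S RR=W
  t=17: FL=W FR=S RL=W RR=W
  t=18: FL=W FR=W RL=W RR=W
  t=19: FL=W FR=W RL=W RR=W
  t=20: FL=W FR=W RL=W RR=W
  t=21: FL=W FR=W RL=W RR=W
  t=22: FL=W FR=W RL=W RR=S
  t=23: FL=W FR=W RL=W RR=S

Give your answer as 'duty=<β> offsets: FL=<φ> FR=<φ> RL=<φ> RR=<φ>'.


duty=6 offsets: FL=22 FR=12 RL=13 RR=2

duty β = stance ticks per leg = 6
FL: stance ticks = 6; W→S at t=2 → φ=22
FR: stance ticks = 6; W→S at t=12 → φ=12
RL: stance ticks = 6; W→S at t=11 → φ=13
RR: stance ticks = 6; W→S at t=22 → φ=2


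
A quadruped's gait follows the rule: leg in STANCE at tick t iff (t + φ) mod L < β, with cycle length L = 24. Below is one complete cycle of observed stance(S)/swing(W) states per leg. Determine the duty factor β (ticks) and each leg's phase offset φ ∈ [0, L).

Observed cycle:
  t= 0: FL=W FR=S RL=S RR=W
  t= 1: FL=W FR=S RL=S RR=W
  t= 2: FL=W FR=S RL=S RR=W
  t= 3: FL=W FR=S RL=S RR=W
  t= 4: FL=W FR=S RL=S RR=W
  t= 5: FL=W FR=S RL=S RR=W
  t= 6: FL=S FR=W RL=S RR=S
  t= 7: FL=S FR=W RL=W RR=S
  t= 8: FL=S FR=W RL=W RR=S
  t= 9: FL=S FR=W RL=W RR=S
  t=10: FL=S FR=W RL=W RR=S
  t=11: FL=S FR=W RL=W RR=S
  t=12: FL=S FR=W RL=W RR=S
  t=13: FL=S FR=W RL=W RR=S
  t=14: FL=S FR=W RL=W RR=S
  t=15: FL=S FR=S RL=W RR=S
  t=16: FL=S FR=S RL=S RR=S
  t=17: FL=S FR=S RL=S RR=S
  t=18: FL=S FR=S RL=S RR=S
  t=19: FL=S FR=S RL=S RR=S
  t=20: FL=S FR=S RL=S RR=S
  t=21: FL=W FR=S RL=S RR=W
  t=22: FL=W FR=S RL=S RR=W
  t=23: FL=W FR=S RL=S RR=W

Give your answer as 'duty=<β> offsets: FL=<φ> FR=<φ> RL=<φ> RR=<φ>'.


duty=15 offsets: FL=18 FR=9 RL=8 RR=18

duty β = stance ticks per leg = 15
FL: stance ticks = 15; W→S at t=6 → φ=18
FR: stance ticks = 15; W→S at t=15 → φ=9
RL: stance ticks = 15; W→S at t=16 → φ=8
RR: stance ticks = 15; W→S at t=6 → φ=18


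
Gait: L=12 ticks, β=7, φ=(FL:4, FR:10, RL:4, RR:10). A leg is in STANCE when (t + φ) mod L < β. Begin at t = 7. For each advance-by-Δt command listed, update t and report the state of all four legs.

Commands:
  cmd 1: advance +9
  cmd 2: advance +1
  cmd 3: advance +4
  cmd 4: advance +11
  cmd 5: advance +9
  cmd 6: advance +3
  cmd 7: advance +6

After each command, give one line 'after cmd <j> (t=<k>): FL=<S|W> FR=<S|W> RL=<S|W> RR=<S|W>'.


after cmd 1 (t=16): FL=W FR=S RL=W RR=S
after cmd 2 (t=17): FL=W FR=S RL=W RR=S
after cmd 3 (t=21): FL=S FR=W RL=S RR=W
after cmd 4 (t=32): FL=S FR=S RL=S RR=S
after cmd 5 (t=41): FL=W FR=S RL=W RR=S
after cmd 6 (t=44): FL=S FR=S RL=S RR=S
after cmd 7 (t=50): FL=S FR=S RL=S RR=S

start t=7: FL=W FR=S RL=W RR=S
cmd 1: advance +9 → t=16, phase=(8,2,8,2) → FL=W FR=S RL=W RR=S
cmd 2: advance +1 → t=17, phase=(9,3,9,3) → FL=W FR=S RL=W RR=S
cmd 3: advance +4 → t=21, phase=(1,7,1,7) → FL=S FR=W RL=S RR=W
cmd 4: advance +11 → t=32, phase=(0,6,0,6) → FL=S FR=S RL=S RR=S
cmd 5: advance +9 → t=41, phase=(9,3,9,3) → FL=W FR=S RL=W RR=S
cmd 6: advance +3 → t=44, phase=(0,6,0,6) → FL=S FR=S RL=S RR=S
cmd 7: advance +6 → t=50, phase=(6,0,6,0) → FL=S FR=S RL=S RR=S


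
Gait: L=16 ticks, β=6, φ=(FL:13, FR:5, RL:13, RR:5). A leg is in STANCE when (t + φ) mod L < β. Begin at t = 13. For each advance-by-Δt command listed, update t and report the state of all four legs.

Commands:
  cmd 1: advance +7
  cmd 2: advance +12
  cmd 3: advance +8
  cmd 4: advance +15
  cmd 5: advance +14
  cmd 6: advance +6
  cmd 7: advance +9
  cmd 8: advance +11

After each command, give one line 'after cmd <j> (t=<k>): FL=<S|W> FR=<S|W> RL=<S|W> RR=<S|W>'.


start t=13: FL=W FR=S RL=W RR=S
cmd 1: advance +7 → t=20, phase=(1,9,1,9) → FL=S FR=W RL=S RR=W
cmd 2: advance +12 → t=32, phase=(13,5,13,5) → FL=W FR=S RL=W RR=S
cmd 3: advance +8 → t=40, phase=(5,13,5,13) → FL=S FR=W RL=S RR=W
cmd 4: advance +15 → t=55, phase=(4,12,4,12) → FL=S FR=W RL=S RR=W
cmd 5: advance +14 → t=69, phase=(2,10,2,10) → FL=S FR=W RL=S RR=W
cmd 6: advance +6 → t=75, phase=(8,0,8,0) → FL=W FR=S RL=W RR=S
cmd 7: advance +9 → t=84, phase=(1,9,1,9) → FL=S FR=W RL=S RR=W
cmd 8: advance +11 → t=95, phase=(12,4,12,4) → FL=W FR=S RL=W RR=S

after cmd 1 (t=20): FL=S FR=W RL=S RR=W
after cmd 2 (t=32): FL=W FR=S RL=W RR=S
after cmd 3 (t=40): FL=S FR=W RL=S RR=W
after cmd 4 (t=55): FL=S FR=W RL=S RR=W
after cmd 5 (t=69): FL=S FR=W RL=S RR=W
after cmd 6 (t=75): FL=W FR=S RL=W RR=S
after cmd 7 (t=84): FL=S FR=W RL=S RR=W
after cmd 8 (t=95): FL=W FR=S RL=W RR=S


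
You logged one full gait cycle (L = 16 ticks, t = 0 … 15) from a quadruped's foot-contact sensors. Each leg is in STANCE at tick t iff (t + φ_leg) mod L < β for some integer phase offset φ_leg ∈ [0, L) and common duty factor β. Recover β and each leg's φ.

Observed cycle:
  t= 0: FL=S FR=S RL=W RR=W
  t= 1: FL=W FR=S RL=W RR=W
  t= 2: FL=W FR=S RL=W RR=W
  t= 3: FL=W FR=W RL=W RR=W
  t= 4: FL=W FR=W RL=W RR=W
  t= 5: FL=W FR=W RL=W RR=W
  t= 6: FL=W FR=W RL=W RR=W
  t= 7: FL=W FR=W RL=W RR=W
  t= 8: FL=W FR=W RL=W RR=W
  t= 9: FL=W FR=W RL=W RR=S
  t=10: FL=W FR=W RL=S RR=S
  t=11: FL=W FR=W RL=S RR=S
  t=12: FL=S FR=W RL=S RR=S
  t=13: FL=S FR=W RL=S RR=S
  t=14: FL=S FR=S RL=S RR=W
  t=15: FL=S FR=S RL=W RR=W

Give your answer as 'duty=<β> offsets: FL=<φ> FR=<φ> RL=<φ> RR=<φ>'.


duty=5 offsets: FL=4 FR=2 RL=6 RR=7

duty β = stance ticks per leg = 5
FL: stance ticks = 5; W→S at t=12 → φ=4
FR: stance ticks = 5; W→S at t=14 → φ=2
RL: stance ticks = 5; W→S at t=10 → φ=6
RR: stance ticks = 5; W→S at t=9 → φ=7


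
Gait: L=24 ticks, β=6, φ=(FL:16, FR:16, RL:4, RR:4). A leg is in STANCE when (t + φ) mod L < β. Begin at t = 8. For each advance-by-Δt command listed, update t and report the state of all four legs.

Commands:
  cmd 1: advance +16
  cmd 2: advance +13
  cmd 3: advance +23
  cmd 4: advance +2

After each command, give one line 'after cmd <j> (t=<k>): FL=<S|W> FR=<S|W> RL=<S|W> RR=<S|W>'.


after cmd 1 (t=24): FL=W FR=W RL=S RR=S
after cmd 2 (t=37): FL=S FR=S RL=W RR=W
after cmd 3 (t=60): FL=S FR=S RL=W RR=W
after cmd 4 (t=62): FL=W FR=W RL=W RR=W

start t=8: FL=S FR=S RL=W RR=W
cmd 1: advance +16 → t=24, phase=(16,16,4,4) → FL=W FR=W RL=S RR=S
cmd 2: advance +13 → t=37, phase=(5,5,17,17) → FL=S FR=S RL=W RR=W
cmd 3: advance +23 → t=60, phase=(4,4,16,16) → FL=S FR=S RL=W RR=W
cmd 4: advance +2 → t=62, phase=(6,6,18,18) → FL=W FR=W RL=W RR=W


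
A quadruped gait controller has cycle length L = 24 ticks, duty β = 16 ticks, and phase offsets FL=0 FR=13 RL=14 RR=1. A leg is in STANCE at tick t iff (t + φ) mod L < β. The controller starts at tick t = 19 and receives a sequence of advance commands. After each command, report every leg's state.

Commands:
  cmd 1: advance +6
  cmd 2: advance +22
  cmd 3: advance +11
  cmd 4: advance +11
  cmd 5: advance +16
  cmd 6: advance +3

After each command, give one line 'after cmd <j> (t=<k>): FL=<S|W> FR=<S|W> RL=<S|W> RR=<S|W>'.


start t=19: FL=W FR=S RL=S RR=W
cmd 1: advance +6 → t=25, phase=(1,14,15,2) → FL=S FR=S RL=S RR=S
cmd 2: advance +22 → t=47, phase=(23,12,13,0) → FL=W FR=S RL=S RR=S
cmd 3: advance +11 → t=58, phase=(10,23,0,11) → FL=S FR=W RL=S RR=S
cmd 4: advance +11 → t=69, phase=(21,10,11,22) → FL=W FR=S RL=S RR=W
cmd 5: advance +16 → t=85, phase=(13,2,3,14) → FL=S FR=S RL=S RR=S
cmd 6: advance +3 → t=88, phase=(16,5,6,17) → FL=W FR=S RL=S RR=W

after cmd 1 (t=25): FL=S FR=S RL=S RR=S
after cmd 2 (t=47): FL=W FR=S RL=S RR=S
after cmd 3 (t=58): FL=S FR=W RL=S RR=S
after cmd 4 (t=69): FL=W FR=S RL=S RR=W
after cmd 5 (t=85): FL=S FR=S RL=S RR=S
after cmd 6 (t=88): FL=W FR=S RL=S RR=W


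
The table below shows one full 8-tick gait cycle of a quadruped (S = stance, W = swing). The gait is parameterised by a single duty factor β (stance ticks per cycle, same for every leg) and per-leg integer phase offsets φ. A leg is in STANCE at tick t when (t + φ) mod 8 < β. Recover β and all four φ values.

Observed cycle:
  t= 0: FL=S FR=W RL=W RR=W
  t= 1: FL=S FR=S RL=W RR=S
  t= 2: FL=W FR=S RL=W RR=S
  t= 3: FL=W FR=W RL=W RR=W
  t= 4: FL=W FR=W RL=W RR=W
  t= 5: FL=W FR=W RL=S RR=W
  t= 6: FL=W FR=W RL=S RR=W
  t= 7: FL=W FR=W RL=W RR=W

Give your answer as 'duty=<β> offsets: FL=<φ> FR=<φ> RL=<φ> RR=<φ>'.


duty β = stance ticks per leg = 2
FL: stance ticks = 2; W→S at t=0 → φ=0
FR: stance ticks = 2; W→S at t=1 → φ=7
RL: stance ticks = 2; W→S at t=5 → φ=3
RR: stance ticks = 2; W→S at t=1 → φ=7

duty=2 offsets: FL=0 FR=7 RL=3 RR=7


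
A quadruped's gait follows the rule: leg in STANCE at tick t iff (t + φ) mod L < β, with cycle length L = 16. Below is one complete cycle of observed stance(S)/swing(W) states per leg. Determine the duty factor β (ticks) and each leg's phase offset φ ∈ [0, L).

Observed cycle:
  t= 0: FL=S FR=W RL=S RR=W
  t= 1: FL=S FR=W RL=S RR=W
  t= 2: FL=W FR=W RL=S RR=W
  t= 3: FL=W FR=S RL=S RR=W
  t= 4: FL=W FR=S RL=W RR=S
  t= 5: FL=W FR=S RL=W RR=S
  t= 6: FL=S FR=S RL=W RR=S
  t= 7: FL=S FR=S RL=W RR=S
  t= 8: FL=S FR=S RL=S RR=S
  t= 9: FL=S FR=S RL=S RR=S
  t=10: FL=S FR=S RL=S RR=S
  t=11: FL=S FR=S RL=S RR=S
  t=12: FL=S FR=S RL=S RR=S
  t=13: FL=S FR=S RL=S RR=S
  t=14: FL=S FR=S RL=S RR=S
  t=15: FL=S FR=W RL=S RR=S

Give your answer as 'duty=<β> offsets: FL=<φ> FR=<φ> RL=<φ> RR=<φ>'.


duty=12 offsets: FL=10 FR=13 RL=8 RR=12

duty β = stance ticks per leg = 12
FL: stance ticks = 12; W→S at t=6 → φ=10
FR: stance ticks = 12; W→S at t=3 → φ=13
RL: stance ticks = 12; W→S at t=8 → φ=8
RR: stance ticks = 12; W→S at t=4 → φ=12


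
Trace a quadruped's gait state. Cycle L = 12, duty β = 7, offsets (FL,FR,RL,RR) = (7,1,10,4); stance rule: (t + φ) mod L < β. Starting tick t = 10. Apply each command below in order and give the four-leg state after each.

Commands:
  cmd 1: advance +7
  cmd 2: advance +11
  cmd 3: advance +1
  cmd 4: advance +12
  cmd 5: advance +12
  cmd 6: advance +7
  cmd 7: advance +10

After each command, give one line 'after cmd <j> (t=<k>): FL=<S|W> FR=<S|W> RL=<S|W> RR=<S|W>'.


start t=10: FL=S FR=W RL=W RR=S
cmd 1: advance +7 → t=17, phase=(0,6,3,9) → FL=S FR=S RL=S RR=W
cmd 2: advance +11 → t=28, phase=(11,5,2,8) → FL=W FR=S RL=S RR=W
cmd 3: advance +1 → t=29, phase=(0,6,3,9) → FL=S FR=S RL=S RR=W
cmd 4: advance +12 → t=41, phase=(0,6,3,9) → FL=S FR=S RL=S RR=W
cmd 5: advance +12 → t=53, phase=(0,6,3,9) → FL=S FR=S RL=S RR=W
cmd 6: advance +7 → t=60, phase=(7,1,10,4) → FL=W FR=S RL=W RR=S
cmd 7: advance +10 → t=70, phase=(5,11,8,2) → FL=S FR=W RL=W RR=S

after cmd 1 (t=17): FL=S FR=S RL=S RR=W
after cmd 2 (t=28): FL=W FR=S RL=S RR=W
after cmd 3 (t=29): FL=S FR=S RL=S RR=W
after cmd 4 (t=41): FL=S FR=S RL=S RR=W
after cmd 5 (t=53): FL=S FR=S RL=S RR=W
after cmd 6 (t=60): FL=W FR=S RL=W RR=S
after cmd 7 (t=70): FL=S FR=W RL=W RR=S


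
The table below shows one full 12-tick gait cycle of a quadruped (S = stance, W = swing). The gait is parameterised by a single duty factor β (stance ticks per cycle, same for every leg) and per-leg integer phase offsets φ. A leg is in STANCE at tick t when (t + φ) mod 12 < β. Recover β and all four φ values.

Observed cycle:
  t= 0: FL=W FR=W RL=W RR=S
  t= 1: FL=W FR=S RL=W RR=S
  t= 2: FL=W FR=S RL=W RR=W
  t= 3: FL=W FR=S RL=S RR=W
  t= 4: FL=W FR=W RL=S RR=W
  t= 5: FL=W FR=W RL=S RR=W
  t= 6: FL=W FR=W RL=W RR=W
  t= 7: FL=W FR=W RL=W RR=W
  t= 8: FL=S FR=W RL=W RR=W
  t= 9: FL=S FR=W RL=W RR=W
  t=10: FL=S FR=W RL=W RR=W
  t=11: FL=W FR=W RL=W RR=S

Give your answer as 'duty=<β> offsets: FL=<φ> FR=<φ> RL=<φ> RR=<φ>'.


duty=3 offsets: FL=4 FR=11 RL=9 RR=1

duty β = stance ticks per leg = 3
FL: stance ticks = 3; W→S at t=8 → φ=4
FR: stance ticks = 3; W→S at t=1 → φ=11
RL: stance ticks = 3; W→S at t=3 → φ=9
RR: stance ticks = 3; W→S at t=11 → φ=1


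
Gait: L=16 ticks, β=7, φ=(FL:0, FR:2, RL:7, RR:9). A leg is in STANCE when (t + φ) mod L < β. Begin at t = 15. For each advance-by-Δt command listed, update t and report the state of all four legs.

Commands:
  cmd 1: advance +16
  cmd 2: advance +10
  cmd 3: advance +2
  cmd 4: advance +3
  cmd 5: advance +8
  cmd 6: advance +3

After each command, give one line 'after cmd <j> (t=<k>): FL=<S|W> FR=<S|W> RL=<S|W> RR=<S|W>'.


after cmd 1 (t=31): FL=W FR=S RL=S RR=W
after cmd 2 (t=41): FL=W FR=W RL=S RR=S
after cmd 3 (t=43): FL=W FR=W RL=S RR=S
after cmd 4 (t=46): FL=W FR=S RL=S RR=W
after cmd 5 (t=54): FL=S FR=W RL=W RR=W
after cmd 6 (t=57): FL=W FR=W RL=S RR=S

start t=15: FL=W FR=S RL=S RR=W
cmd 1: advance +16 → t=31, phase=(15,1,6,8) → FL=W FR=S RL=S RR=W
cmd 2: advance +10 → t=41, phase=(9,11,0,2) → FL=W FR=W RL=S RR=S
cmd 3: advance +2 → t=43, phase=(11,13,2,4) → FL=W FR=W RL=S RR=S
cmd 4: advance +3 → t=46, phase=(14,0,5,7) → FL=W FR=S RL=S RR=W
cmd 5: advance +8 → t=54, phase=(6,8,13,15) → FL=S FR=W RL=W RR=W
cmd 6: advance +3 → t=57, phase=(9,11,0,2) → FL=W FR=W RL=S RR=S


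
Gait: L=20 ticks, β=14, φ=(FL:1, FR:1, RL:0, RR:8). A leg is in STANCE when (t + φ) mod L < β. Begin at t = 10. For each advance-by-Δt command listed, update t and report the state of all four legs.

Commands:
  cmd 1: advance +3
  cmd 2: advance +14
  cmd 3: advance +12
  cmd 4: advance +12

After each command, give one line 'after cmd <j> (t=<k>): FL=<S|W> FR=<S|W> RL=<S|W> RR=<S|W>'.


start t=10: FL=S FR=S RL=S RR=W
cmd 1: advance +3 → t=13, phase=(14,14,13,1) → FL=W FR=W RL=S RR=S
cmd 2: advance +14 → t=27, phase=(8,8,7,15) → FL=S FR=S RL=S RR=W
cmd 3: advance +12 → t=39, phase=(0,0,19,7) → FL=S FR=S RL=W RR=S
cmd 4: advance +12 → t=51, phase=(12,12,11,19) → FL=S FR=S RL=S RR=W

after cmd 1 (t=13): FL=W FR=W RL=S RR=S
after cmd 2 (t=27): FL=S FR=S RL=S RR=W
after cmd 3 (t=39): FL=S FR=S RL=W RR=S
after cmd 4 (t=51): FL=S FR=S RL=S RR=W


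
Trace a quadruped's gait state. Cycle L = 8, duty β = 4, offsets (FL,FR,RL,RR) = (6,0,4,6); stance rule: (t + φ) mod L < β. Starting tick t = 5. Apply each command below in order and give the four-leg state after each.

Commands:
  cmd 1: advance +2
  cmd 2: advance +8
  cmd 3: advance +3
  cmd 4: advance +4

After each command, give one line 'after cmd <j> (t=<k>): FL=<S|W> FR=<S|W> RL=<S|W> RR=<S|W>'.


start t=5: FL=S FR=W RL=S RR=S
cmd 1: advance +2 → t=7, phase=(5,7,3,5) → FL=W FR=W RL=S RR=W
cmd 2: advance +8 → t=15, phase=(5,7,3,5) → FL=W FR=W RL=S RR=W
cmd 3: advance +3 → t=18, phase=(0,2,6,0) → FL=S FR=S RL=W RR=S
cmd 4: advance +4 → t=22, phase=(4,6,2,4) → FL=W FR=W RL=S RR=W

after cmd 1 (t=7): FL=W FR=W RL=S RR=W
after cmd 2 (t=15): FL=W FR=W RL=S RR=W
after cmd 3 (t=18): FL=S FR=S RL=W RR=S
after cmd 4 (t=22): FL=W FR=W RL=S RR=W


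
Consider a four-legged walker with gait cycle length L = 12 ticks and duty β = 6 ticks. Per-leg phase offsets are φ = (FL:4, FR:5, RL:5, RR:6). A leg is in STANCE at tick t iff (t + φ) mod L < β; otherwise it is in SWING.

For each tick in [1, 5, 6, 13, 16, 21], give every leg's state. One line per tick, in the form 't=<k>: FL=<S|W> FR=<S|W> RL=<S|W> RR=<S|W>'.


t=1: FL=S FR=W RL=W RR=W
t=5: FL=W FR=W RL=W RR=W
t=6: FL=W FR=W RL=W RR=S
t=13: FL=S FR=W RL=W RR=W
t=16: FL=W FR=W RL=W RR=W
t=21: FL=S FR=S RL=S RR=S

t=1: phase=(5,6,6,7) vs β=6 → FL=S FR=W RL=W RR=W
t=5: phase=(9,10,10,11) vs β=6 → FL=W FR=W RL=W RR=W
t=6: phase=(10,11,11,0) vs β=6 → FL=W FR=W RL=W RR=S
t=13: phase=(5,6,6,7) vs β=6 → FL=S FR=W RL=W RR=W
t=16: phase=(8,9,9,10) vs β=6 → FL=W FR=W RL=W RR=W
t=21: phase=(1,2,2,3) vs β=6 → FL=S FR=S RL=S RR=S


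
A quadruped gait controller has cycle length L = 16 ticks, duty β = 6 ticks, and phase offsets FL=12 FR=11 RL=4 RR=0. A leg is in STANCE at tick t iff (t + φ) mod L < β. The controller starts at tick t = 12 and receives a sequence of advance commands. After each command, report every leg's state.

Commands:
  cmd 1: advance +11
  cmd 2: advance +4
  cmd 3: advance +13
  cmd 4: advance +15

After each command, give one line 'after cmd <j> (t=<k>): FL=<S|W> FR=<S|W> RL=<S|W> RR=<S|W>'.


after cmd 1 (t=23): FL=S FR=S RL=W RR=W
after cmd 2 (t=27): FL=W FR=W RL=W RR=W
after cmd 3 (t=40): FL=S FR=S RL=W RR=W
after cmd 4 (t=55): FL=S FR=S RL=W RR=W

start t=12: FL=W FR=W RL=S RR=W
cmd 1: advance +11 → t=23, phase=(3,2,11,7) → FL=S FR=S RL=W RR=W
cmd 2: advance +4 → t=27, phase=(7,6,15,11) → FL=W FR=W RL=W RR=W
cmd 3: advance +13 → t=40, phase=(4,3,12,8) → FL=S FR=S RL=W RR=W
cmd 4: advance +15 → t=55, phase=(3,2,11,7) → FL=S FR=S RL=W RR=W


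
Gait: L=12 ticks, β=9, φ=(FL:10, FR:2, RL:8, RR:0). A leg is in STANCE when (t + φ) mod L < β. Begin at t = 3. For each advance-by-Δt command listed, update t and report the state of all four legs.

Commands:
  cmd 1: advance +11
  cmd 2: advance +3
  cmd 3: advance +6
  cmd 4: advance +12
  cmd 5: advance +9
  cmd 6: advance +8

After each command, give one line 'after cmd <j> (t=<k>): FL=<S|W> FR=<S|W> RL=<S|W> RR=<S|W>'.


after cmd 1 (t=14): FL=S FR=S RL=W RR=S
after cmd 2 (t=17): FL=S FR=S RL=S RR=S
after cmd 3 (t=23): FL=W FR=S RL=S RR=W
after cmd 4 (t=35): FL=W FR=S RL=S RR=W
after cmd 5 (t=44): FL=S FR=W RL=S RR=S
after cmd 6 (t=52): FL=S FR=S RL=S RR=S

start t=3: FL=S FR=S RL=W RR=S
cmd 1: advance +11 → t=14, phase=(0,4,10,2) → FL=S FR=S RL=W RR=S
cmd 2: advance +3 → t=17, phase=(3,7,1,5) → FL=S FR=S RL=S RR=S
cmd 3: advance +6 → t=23, phase=(9,1,7,11) → FL=W FR=S RL=S RR=W
cmd 4: advance +12 → t=35, phase=(9,1,7,11) → FL=W FR=S RL=S RR=W
cmd 5: advance +9 → t=44, phase=(6,10,4,8) → FL=S FR=W RL=S RR=S
cmd 6: advance +8 → t=52, phase=(2,6,0,4) → FL=S FR=S RL=S RR=S


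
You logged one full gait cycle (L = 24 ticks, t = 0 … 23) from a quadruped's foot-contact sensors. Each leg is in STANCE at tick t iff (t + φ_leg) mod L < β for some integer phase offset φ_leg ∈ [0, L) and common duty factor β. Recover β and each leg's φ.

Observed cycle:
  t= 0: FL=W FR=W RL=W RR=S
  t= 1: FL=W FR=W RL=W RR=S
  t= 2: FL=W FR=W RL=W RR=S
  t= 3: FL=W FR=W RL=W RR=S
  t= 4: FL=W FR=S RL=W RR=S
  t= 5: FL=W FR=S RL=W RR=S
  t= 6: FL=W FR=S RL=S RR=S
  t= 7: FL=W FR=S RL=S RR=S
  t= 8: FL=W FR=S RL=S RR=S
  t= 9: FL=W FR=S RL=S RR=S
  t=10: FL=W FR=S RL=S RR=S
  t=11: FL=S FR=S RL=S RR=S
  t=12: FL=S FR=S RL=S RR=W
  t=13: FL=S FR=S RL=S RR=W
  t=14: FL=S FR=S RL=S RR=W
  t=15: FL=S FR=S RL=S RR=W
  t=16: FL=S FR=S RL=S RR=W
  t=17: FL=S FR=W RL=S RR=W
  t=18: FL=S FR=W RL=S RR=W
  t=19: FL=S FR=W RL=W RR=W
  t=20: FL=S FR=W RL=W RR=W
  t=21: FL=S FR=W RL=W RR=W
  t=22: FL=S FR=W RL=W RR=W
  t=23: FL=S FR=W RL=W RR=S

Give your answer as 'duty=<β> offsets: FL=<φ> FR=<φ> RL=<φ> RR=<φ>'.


duty β = stance ticks per leg = 13
FL: stance ticks = 13; W→S at t=11 → φ=13
FR: stance ticks = 13; W→S at t=4 → φ=20
RL: stance ticks = 13; W→S at t=6 → φ=18
RR: stance ticks = 13; W→S at t=23 → φ=1

duty=13 offsets: FL=13 FR=20 RL=18 RR=1


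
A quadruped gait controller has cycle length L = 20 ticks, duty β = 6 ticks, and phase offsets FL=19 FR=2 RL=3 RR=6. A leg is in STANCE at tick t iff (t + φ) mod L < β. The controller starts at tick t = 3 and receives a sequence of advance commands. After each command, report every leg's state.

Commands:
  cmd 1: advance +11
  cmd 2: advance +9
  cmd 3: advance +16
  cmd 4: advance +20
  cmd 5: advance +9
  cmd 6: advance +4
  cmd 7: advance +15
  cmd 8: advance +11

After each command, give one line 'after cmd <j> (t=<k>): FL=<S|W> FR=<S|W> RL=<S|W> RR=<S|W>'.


after cmd 1 (t=14): FL=W FR=W RL=W RR=S
after cmd 2 (t=23): FL=S FR=S RL=W RR=W
after cmd 3 (t=39): FL=W FR=S RL=S RR=S
after cmd 4 (t=59): FL=W FR=S RL=S RR=S
after cmd 5 (t=68): FL=W FR=W RL=W RR=W
after cmd 6 (t=72): FL=W FR=W RL=W RR=W
after cmd 7 (t=87): FL=W FR=W RL=W RR=W
after cmd 8 (t=98): FL=W FR=S RL=S RR=S

start t=3: FL=S FR=S RL=W RR=W
cmd 1: advance +11 → t=14, phase=(13,16,17,0) → FL=W FR=W RL=W RR=S
cmd 2: advance +9 → t=23, phase=(2,5,6,9) → FL=S FR=S RL=W RR=W
cmd 3: advance +16 → t=39, phase=(18,1,2,5) → FL=W FR=S RL=S RR=S
cmd 4: advance +20 → t=59, phase=(18,1,2,5) → FL=W FR=S RL=S RR=S
cmd 5: advance +9 → t=68, phase=(7,10,11,14) → FL=W FR=W RL=W RR=W
cmd 6: advance +4 → t=72, phase=(11,14,15,18) → FL=W FR=W RL=W RR=W
cmd 7: advance +15 → t=87, phase=(6,9,10,13) → FL=W FR=W RL=W RR=W
cmd 8: advance +11 → t=98, phase=(17,0,1,4) → FL=W FR=S RL=S RR=S


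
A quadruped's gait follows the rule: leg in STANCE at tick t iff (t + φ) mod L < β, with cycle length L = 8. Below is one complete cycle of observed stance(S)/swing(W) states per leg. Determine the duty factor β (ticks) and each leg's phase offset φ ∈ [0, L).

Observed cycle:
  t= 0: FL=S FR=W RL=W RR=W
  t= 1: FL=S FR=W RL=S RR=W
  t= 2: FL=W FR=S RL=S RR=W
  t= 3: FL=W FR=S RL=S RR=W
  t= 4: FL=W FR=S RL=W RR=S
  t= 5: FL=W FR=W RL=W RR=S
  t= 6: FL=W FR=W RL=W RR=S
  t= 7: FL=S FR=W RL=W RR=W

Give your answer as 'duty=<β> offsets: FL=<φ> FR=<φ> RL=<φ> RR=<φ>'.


duty β = stance ticks per leg = 3
FL: stance ticks = 3; W→S at t=7 → φ=1
FR: stance ticks = 3; W→S at t=2 → φ=6
RL: stance ticks = 3; W→S at t=1 → φ=7
RR: stance ticks = 3; W→S at t=4 → φ=4

duty=3 offsets: FL=1 FR=6 RL=7 RR=4


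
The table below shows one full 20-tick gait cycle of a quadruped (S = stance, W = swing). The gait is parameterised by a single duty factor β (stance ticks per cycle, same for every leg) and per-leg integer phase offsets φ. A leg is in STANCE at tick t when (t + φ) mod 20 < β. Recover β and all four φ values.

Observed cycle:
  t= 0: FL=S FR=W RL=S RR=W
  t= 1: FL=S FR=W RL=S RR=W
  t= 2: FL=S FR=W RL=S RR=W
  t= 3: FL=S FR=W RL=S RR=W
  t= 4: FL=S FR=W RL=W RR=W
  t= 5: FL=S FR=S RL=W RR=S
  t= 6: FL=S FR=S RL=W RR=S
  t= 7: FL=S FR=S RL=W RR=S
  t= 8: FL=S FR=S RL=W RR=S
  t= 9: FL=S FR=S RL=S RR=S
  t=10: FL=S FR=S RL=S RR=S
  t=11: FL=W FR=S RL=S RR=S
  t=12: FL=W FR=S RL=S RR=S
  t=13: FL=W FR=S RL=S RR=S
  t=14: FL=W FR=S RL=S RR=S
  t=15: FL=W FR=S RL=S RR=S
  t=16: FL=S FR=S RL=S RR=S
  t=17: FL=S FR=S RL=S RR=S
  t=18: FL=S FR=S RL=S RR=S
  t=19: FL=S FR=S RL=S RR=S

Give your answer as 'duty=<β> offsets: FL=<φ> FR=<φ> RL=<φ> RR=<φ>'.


duty=15 offsets: FL=4 FR=15 RL=11 RR=15

duty β = stance ticks per leg = 15
FL: stance ticks = 15; W→S at t=16 → φ=4
FR: stance ticks = 15; W→S at t=5 → φ=15
RL: stance ticks = 15; W→S at t=9 → φ=11
RR: stance ticks = 15; W→S at t=5 → φ=15


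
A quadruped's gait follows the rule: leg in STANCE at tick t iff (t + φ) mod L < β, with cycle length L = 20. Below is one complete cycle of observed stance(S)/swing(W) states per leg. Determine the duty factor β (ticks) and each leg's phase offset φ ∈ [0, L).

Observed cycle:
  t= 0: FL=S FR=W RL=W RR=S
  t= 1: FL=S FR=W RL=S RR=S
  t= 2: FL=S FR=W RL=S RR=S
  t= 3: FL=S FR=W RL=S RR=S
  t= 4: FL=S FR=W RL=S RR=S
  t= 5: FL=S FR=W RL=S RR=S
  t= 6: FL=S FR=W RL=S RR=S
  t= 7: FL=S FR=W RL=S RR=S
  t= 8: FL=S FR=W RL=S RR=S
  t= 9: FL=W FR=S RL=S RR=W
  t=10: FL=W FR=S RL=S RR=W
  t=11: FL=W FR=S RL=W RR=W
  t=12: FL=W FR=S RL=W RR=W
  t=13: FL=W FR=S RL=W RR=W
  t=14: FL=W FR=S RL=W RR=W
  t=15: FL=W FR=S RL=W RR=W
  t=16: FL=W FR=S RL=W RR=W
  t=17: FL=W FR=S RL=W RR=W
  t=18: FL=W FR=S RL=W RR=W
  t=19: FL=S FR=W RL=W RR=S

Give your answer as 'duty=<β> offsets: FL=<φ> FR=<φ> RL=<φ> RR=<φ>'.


duty β = stance ticks per leg = 10
FL: stance ticks = 10; W→S at t=19 → φ=1
FR: stance ticks = 10; W→S at t=9 → φ=11
RL: stance ticks = 10; W→S at t=1 → φ=19
RR: stance ticks = 10; W→S at t=19 → φ=1

duty=10 offsets: FL=1 FR=11 RL=19 RR=1


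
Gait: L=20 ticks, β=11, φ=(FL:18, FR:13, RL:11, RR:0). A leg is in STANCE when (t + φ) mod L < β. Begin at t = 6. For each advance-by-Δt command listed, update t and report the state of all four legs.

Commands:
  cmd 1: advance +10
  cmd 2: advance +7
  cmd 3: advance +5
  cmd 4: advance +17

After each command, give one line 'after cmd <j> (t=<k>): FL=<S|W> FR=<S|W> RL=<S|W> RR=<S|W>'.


start t=6: FL=S FR=W RL=W RR=S
cmd 1: advance +10 → t=16, phase=(14,9,7,16) → FL=W FR=S RL=S RR=W
cmd 2: advance +7 → t=23, phase=(1,16,14,3) → FL=S FR=W RL=W RR=S
cmd 3: advance +5 → t=28, phase=(6,1,19,8) → FL=S FR=S RL=W RR=S
cmd 4: advance +17 → t=45, phase=(3,18,16,5) → FL=S FR=W RL=W RR=S

after cmd 1 (t=16): FL=W FR=S RL=S RR=W
after cmd 2 (t=23): FL=S FR=W RL=W RR=S
after cmd 3 (t=28): FL=S FR=S RL=W RR=S
after cmd 4 (t=45): FL=S FR=W RL=W RR=S


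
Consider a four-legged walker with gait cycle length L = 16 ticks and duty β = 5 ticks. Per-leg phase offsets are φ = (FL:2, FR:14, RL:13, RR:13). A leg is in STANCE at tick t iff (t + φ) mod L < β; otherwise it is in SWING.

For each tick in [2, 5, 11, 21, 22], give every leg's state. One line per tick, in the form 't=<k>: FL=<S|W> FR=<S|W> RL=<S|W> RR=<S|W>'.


t=2: phase=(4,0,15,15) vs β=5 → FL=S FR=S RL=W RR=W
t=5: phase=(7,3,2,2) vs β=5 → FL=W FR=S RL=S RR=S
t=11: phase=(13,9,8,8) vs β=5 → FL=W FR=W RL=W RR=W
t=21: phase=(7,3,2,2) vs β=5 → FL=W FR=S RL=S RR=S
t=22: phase=(8,4,3,3) vs β=5 → FL=W FR=S RL=S RR=S

t=2: FL=S FR=S RL=W RR=W
t=5: FL=W FR=S RL=S RR=S
t=11: FL=W FR=W RL=W RR=W
t=21: FL=W FR=S RL=S RR=S
t=22: FL=W FR=S RL=S RR=S


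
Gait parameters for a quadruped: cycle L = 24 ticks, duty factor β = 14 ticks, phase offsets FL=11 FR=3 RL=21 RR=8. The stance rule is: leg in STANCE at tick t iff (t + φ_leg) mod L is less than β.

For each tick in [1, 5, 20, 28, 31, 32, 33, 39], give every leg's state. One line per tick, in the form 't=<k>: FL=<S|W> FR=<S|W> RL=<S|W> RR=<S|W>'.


t=1: FL=S FR=S RL=W RR=S
t=5: FL=W FR=S RL=S RR=S
t=20: FL=S FR=W RL=W RR=S
t=28: FL=W FR=S RL=S RR=S
t=31: FL=W FR=S RL=S RR=W
t=32: FL=W FR=S RL=S RR=W
t=33: FL=W FR=S RL=S RR=W
t=39: FL=S FR=W RL=S RR=W

t=1: phase=(12,4,22,9) vs β=14 → FL=S FR=S RL=W RR=S
t=5: phase=(16,8,2,13) vs β=14 → FL=W FR=S RL=S RR=S
t=20: phase=(7,23,17,4) vs β=14 → FL=S FR=W RL=W RR=S
t=28: phase=(15,7,1,12) vs β=14 → FL=W FR=S RL=S RR=S
t=31: phase=(18,10,4,15) vs β=14 → FL=W FR=S RL=S RR=W
t=32: phase=(19,11,5,16) vs β=14 → FL=W FR=S RL=S RR=W
t=33: phase=(20,12,6,17) vs β=14 → FL=W FR=S RL=S RR=W
t=39: phase=(2,18,12,23) vs β=14 → FL=S FR=W RL=S RR=W
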